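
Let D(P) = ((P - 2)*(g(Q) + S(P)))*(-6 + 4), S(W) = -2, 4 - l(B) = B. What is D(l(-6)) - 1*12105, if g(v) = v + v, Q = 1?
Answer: -12105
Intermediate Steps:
l(B) = 4 - B
g(v) = 2*v
D(P) = 0 (D(P) = ((P - 2)*(2*1 - 2))*(-6 + 4) = ((-2 + P)*(2 - 2))*(-2) = ((-2 + P)*0)*(-2) = 0*(-2) = 0)
D(l(-6)) - 1*12105 = 0 - 1*12105 = 0 - 12105 = -12105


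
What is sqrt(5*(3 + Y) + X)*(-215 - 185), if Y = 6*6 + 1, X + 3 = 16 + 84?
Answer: -1200*sqrt(33) ≈ -6893.5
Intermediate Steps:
X = 97 (X = -3 + (16 + 84) = -3 + 100 = 97)
Y = 37 (Y = 36 + 1 = 37)
sqrt(5*(3 + Y) + X)*(-215 - 185) = sqrt(5*(3 + 37) + 97)*(-215 - 185) = sqrt(5*40 + 97)*(-400) = sqrt(200 + 97)*(-400) = sqrt(297)*(-400) = (3*sqrt(33))*(-400) = -1200*sqrt(33)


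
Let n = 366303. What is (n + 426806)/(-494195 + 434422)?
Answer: -793109/59773 ≈ -13.269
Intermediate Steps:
(n + 426806)/(-494195 + 434422) = (366303 + 426806)/(-494195 + 434422) = 793109/(-59773) = 793109*(-1/59773) = -793109/59773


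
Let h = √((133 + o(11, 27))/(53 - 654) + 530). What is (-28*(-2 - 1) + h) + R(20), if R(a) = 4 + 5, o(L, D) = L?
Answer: 93 + √191349986/601 ≈ 116.02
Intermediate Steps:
R(a) = 9
h = √191349986/601 (h = √((133 + 11)/(53 - 654) + 530) = √(144/(-601) + 530) = √(144*(-1/601) + 530) = √(-144/601 + 530) = √(318386/601) = √191349986/601 ≈ 23.017)
(-28*(-2 - 1) + h) + R(20) = (-28*(-2 - 1) + √191349986/601) + 9 = (-28*(-3) + √191349986/601) + 9 = (84 + √191349986/601) + 9 = 93 + √191349986/601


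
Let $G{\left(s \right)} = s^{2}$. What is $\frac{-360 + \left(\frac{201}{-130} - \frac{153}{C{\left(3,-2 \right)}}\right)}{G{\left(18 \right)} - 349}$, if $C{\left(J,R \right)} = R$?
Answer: $\frac{18528}{1625} \approx 11.402$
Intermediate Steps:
$\frac{-360 + \left(\frac{201}{-130} - \frac{153}{C{\left(3,-2 \right)}}\right)}{G{\left(18 \right)} - 349} = \frac{-360 + \left(\frac{201}{-130} - \frac{153}{-2}\right)}{18^{2} - 349} = \frac{-360 + \left(201 \left(- \frac{1}{130}\right) - - \frac{153}{2}\right)}{324 - 349} = \frac{-360 + \left(- \frac{201}{130} + \frac{153}{2}\right)}{-25} = \left(-360 + \frac{4872}{65}\right) \left(- \frac{1}{25}\right) = \left(- \frac{18528}{65}\right) \left(- \frac{1}{25}\right) = \frac{18528}{1625}$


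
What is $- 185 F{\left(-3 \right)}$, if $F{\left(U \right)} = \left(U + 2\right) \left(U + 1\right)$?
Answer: $-370$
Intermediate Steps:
$F{\left(U \right)} = \left(1 + U\right) \left(2 + U\right)$ ($F{\left(U \right)} = \left(2 + U\right) \left(1 + U\right) = \left(1 + U\right) \left(2 + U\right)$)
$- 185 F{\left(-3 \right)} = - 185 \left(2 + \left(-3\right)^{2} + 3 \left(-3\right)\right) = - 185 \left(2 + 9 - 9\right) = \left(-185\right) 2 = -370$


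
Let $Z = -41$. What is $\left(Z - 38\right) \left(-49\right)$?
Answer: $3871$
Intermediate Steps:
$\left(Z - 38\right) \left(-49\right) = \left(-41 - 38\right) \left(-49\right) = \left(-79\right) \left(-49\right) = 3871$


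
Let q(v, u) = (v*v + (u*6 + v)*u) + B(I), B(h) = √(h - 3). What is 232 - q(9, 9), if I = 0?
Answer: -416 - I*√3 ≈ -416.0 - 1.732*I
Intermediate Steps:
B(h) = √(-3 + h)
q(v, u) = v² + I*√3 + u*(v + 6*u) (q(v, u) = (v*v + (u*6 + v)*u) + √(-3 + 0) = (v² + (6*u + v)*u) + √(-3) = (v² + (v + 6*u)*u) + I*√3 = (v² + u*(v + 6*u)) + I*√3 = v² + I*√3 + u*(v + 6*u))
232 - q(9, 9) = 232 - (9² + 6*9² + I*√3 + 9*9) = 232 - (81 + 6*81 + I*√3 + 81) = 232 - (81 + 486 + I*√3 + 81) = 232 - (648 + I*√3) = 232 + (-648 - I*√3) = -416 - I*√3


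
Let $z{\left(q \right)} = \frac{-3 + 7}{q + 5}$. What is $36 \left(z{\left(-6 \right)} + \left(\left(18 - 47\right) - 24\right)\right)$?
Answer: $-2052$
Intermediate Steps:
$z{\left(q \right)} = \frac{4}{5 + q}$
$36 \left(z{\left(-6 \right)} + \left(\left(18 - 47\right) - 24\right)\right) = 36 \left(\frac{4}{5 - 6} + \left(\left(18 - 47\right) - 24\right)\right) = 36 \left(\frac{4}{-1} - 53\right) = 36 \left(4 \left(-1\right) - 53\right) = 36 \left(-4 - 53\right) = 36 \left(-57\right) = -2052$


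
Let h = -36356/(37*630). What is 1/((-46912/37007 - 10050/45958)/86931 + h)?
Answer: -31910836916353395/49771046975363797 ≈ -0.64115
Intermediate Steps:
h = -18178/11655 (h = -36356/23310 = -1*18178/11655 = -18178/11655 ≈ -1.5597)
1/((-46912/37007 - 10050/45958)/86931 + h) = 1/((-46912/37007 - 10050/45958)/86931 - 18178/11655) = 1/((-46912*1/37007 - 10050*1/45958)*(1/86931) - 18178/11655) = 1/((-46912/37007 - 5025/22979)*(1/86931) - 18178/11655) = 1/(-1263951023/850383853*1/86931 - 18178/11655) = 1/(-1263951023/73924718725143 - 18178/11655) = 1/(-49771046975363797/31910836916353395) = -31910836916353395/49771046975363797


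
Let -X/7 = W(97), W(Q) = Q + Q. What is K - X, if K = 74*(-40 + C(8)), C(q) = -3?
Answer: -1824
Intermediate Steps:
W(Q) = 2*Q
X = -1358 (X = -14*97 = -7*194 = -1358)
K = -3182 (K = 74*(-40 - 3) = 74*(-43) = -3182)
K - X = -3182 - 1*(-1358) = -3182 + 1358 = -1824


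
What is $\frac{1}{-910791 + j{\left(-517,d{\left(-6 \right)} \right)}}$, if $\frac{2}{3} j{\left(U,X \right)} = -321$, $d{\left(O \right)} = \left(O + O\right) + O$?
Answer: $- \frac{2}{1822545} \approx -1.0974 \cdot 10^{-6}$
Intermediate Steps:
$d{\left(O \right)} = 3 O$ ($d{\left(O \right)} = 2 O + O = 3 O$)
$j{\left(U,X \right)} = - \frac{963}{2}$ ($j{\left(U,X \right)} = \frac{3}{2} \left(-321\right) = - \frac{963}{2}$)
$\frac{1}{-910791 + j{\left(-517,d{\left(-6 \right)} \right)}} = \frac{1}{-910791 - \frac{963}{2}} = \frac{1}{- \frac{1822545}{2}} = - \frac{2}{1822545}$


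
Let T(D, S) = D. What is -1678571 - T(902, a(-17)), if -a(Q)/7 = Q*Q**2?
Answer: -1679473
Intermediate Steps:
a(Q) = -7*Q**3 (a(Q) = -7*Q*Q**2 = -7*Q**3)
-1678571 - T(902, a(-17)) = -1678571 - 1*902 = -1678571 - 902 = -1679473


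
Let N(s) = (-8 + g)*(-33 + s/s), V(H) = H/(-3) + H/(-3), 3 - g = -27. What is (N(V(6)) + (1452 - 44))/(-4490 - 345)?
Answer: -704/4835 ≈ -0.14560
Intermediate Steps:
g = 30 (g = 3 - 1*(-27) = 3 + 27 = 30)
V(H) = -2*H/3 (V(H) = H*(-1/3) + H*(-1/3) = -H/3 - H/3 = -2*H/3)
N(s) = -704 (N(s) = (-8 + 30)*(-33 + s/s) = 22*(-33 + 1) = 22*(-32) = -704)
(N(V(6)) + (1452 - 44))/(-4490 - 345) = (-704 + (1452 - 44))/(-4490 - 345) = (-704 + 1408)/(-4835) = 704*(-1/4835) = -704/4835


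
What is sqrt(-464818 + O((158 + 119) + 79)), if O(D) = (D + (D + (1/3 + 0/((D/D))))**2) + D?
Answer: I*sqrt(3034193)/3 ≈ 580.63*I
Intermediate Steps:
O(D) = (1/3 + D)**2 + 2*D (O(D) = (D + (D + (1*(1/3) + 0/1))**2) + D = (D + (D + (1/3 + 0*1))**2) + D = (D + (D + (1/3 + 0))**2) + D = (D + (D + 1/3)**2) + D = (D + (1/3 + D)**2) + D = (1/3 + D)**2 + 2*D)
sqrt(-464818 + O((158 + 119) + 79)) = sqrt(-464818 + (2*((158 + 119) + 79) + (1 + 3*((158 + 119) + 79))**2/9)) = sqrt(-464818 + (2*(277 + 79) + (1 + 3*(277 + 79))**2/9)) = sqrt(-464818 + (2*356 + (1 + 3*356)**2/9)) = sqrt(-464818 + (712 + (1 + 1068)**2/9)) = sqrt(-464818 + (712 + (1/9)*1069**2)) = sqrt(-464818 + (712 + (1/9)*1142761)) = sqrt(-464818 + (712 + 1142761/9)) = sqrt(-464818 + 1149169/9) = sqrt(-3034193/9) = I*sqrt(3034193)/3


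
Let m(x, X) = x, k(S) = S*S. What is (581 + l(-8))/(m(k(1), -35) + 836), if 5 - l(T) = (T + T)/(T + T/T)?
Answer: 454/651 ≈ 0.69739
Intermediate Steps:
k(S) = S²
l(T) = 5 - 2*T/(1 + T) (l(T) = 5 - (T + T)/(T + T/T) = 5 - 2*T/(T + 1) = 5 - 2*T/(1 + T))
(581 + l(-8))/(m(k(1), -35) + 836) = (581 + (5 + 3*(-8))/(1 - 8))/(1² + 836) = (581 + (5 - 24)/(-7))/(1 + 836) = (581 - ⅐*(-19))/837 = (581 + 19/7)*(1/837) = (4086/7)*(1/837) = 454/651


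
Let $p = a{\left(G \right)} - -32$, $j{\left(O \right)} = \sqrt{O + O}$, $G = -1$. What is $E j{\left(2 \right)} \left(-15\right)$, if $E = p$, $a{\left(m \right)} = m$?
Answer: $-930$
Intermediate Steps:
$j{\left(O \right)} = \sqrt{2} \sqrt{O}$ ($j{\left(O \right)} = \sqrt{2 O} = \sqrt{2} \sqrt{O}$)
$p = 31$ ($p = -1 - -32 = -1 + 32 = 31$)
$E = 31$
$E j{\left(2 \right)} \left(-15\right) = 31 \sqrt{2} \sqrt{2} \left(-15\right) = 31 \cdot 2 \left(-15\right) = 62 \left(-15\right) = -930$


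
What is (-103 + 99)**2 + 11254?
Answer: 11270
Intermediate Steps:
(-103 + 99)**2 + 11254 = (-4)**2 + 11254 = 16 + 11254 = 11270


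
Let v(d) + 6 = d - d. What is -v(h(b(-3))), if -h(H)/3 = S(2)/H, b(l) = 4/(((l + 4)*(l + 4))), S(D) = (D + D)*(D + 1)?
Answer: 6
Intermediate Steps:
S(D) = 2*D*(1 + D) (S(D) = (2*D)*(1 + D) = 2*D*(1 + D))
b(l) = 4/(4 + l)² (b(l) = 4/(((4 + l)*(4 + l))) = 4/((4 + l)²) = 4/(4 + l)²)
h(H) = -36/H (h(H) = -3*2*2*(1 + 2)/H = -3*2*2*3/H = -36/H)
v(d) = -6 (v(d) = -6 + (d - d) = -6 + 0 = -6)
-v(h(b(-3))) = -1*(-6) = 6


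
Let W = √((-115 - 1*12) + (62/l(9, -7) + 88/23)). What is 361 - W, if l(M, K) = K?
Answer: 361 - I*√3422377/161 ≈ 361.0 - 11.49*I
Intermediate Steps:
W = I*√3422377/161 (W = √((-115 - 1*12) + (62/(-7) + 88/23)) = √((-115 - 12) + (62*(-⅐) + 88*(1/23))) = √(-127 + (-62/7 + 88/23)) = √(-127 - 810/161) = √(-21257/161) = I*√3422377/161 ≈ 11.49*I)
361 - W = 361 - I*√3422377/161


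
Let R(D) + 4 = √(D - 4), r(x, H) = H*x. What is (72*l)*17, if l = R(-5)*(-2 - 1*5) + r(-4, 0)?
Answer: 34272 - 25704*I ≈ 34272.0 - 25704.0*I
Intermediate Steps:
R(D) = -4 + √(-4 + D) (R(D) = -4 + √(D - 4) = -4 + √(-4 + D))
l = 28 - 21*I (l = (-4 + √(-4 - 5))*(-2 - 1*5) + 0*(-4) = (-4 + √(-9))*(-2 - 5) + 0 = (-4 + 3*I)*(-7) + 0 = (28 - 21*I) + 0 = 28 - 21*I ≈ 28.0 - 21.0*I)
(72*l)*17 = (72*(28 - 21*I))*17 = (2016 - 1512*I)*17 = 34272 - 25704*I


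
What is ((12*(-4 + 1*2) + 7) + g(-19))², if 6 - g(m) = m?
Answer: 64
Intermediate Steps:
g(m) = 6 - m
((12*(-4 + 1*2) + 7) + g(-19))² = ((12*(-4 + 1*2) + 7) + (6 - 1*(-19)))² = ((12*(-4 + 2) + 7) + (6 + 19))² = ((12*(-2) + 7) + 25)² = ((-24 + 7) + 25)² = (-17 + 25)² = 8² = 64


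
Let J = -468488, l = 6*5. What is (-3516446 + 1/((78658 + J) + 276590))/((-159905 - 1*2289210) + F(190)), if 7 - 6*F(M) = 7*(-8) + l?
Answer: 398202345041/277337159780 ≈ 1.4358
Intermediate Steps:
l = 30
F(M) = 11/2 (F(M) = 7/6 - (7*(-8) + 30)/6 = 7/6 - (-56 + 30)/6 = 7/6 - 1/6*(-26) = 7/6 + 13/3 = 11/2)
(-3516446 + 1/((78658 + J) + 276590))/((-159905 - 1*2289210) + F(190)) = (-3516446 + 1/((78658 - 468488) + 276590))/((-159905 - 1*2289210) + 11/2) = (-3516446 + 1/(-389830 + 276590))/((-159905 - 2289210) + 11/2) = (-3516446 + 1/(-113240))/(-2449115 + 11/2) = (-3516446 - 1/113240)/(-4898219/2) = -398202345041/113240*(-2/4898219) = 398202345041/277337159780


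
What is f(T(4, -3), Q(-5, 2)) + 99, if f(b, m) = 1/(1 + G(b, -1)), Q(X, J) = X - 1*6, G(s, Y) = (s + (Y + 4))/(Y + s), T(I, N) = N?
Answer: 100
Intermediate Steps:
G(s, Y) = (4 + Y + s)/(Y + s) (G(s, Y) = (s + (4 + Y))/(Y + s) = (4 + Y + s)/(Y + s))
Q(X, J) = -6 + X (Q(X, J) = X - 6 = -6 + X)
f(b, m) = 1/(1 + (3 + b)/(-1 + b)) (f(b, m) = 1/(1 + (4 - 1 + b)/(-1 + b)) = 1/(1 + (3 + b)/(-1 + b)))
f(T(4, -3), Q(-5, 2)) + 99 = (-1 - 3)/(2*(1 - 3)) + 99 = (1/2)*(-4)/(-2) + 99 = (1/2)*(-1/2)*(-4) + 99 = 1 + 99 = 100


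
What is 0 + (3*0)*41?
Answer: 0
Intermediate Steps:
0 + (3*0)*41 = 0 + 0*41 = 0 + 0 = 0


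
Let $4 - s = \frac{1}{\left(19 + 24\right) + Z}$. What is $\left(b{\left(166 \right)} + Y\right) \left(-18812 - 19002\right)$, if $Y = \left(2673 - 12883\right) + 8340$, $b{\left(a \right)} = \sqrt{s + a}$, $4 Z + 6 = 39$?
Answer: $70712180 - \frac{37814 \sqrt{7143430}}{205} \approx 7.0219 \cdot 10^{7}$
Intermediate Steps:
$Z = \frac{33}{4}$ ($Z = - \frac{3}{2} + \frac{1}{4} \cdot 39 = - \frac{3}{2} + \frac{39}{4} = \frac{33}{4} \approx 8.25$)
$s = \frac{816}{205}$ ($s = 4 - \frac{1}{\left(19 + 24\right) + \frac{33}{4}} = 4 - \frac{1}{43 + \frac{33}{4}} = 4 - \frac{1}{\frac{205}{4}} = 4 - \frac{4}{205} = \frac{816}{205} \approx 3.9805$)
$b{\left(a \right)} = \sqrt{\frac{816}{205} + a}$
$Y = -1870$ ($Y = -10210 + 8340 = -1870$)
$\left(b{\left(166 \right)} + Y\right) \left(-18812 - 19002\right) = \left(\frac{\sqrt{167280 + 42025 \cdot 166}}{205} - 1870\right) \left(-18812 - 19002\right) = \left(\frac{\sqrt{167280 + 6976150}}{205} - 1870\right) \left(-37814\right) = \left(\frac{\sqrt{7143430}}{205} - 1870\right) \left(-37814\right) = \left(-1870 + \frac{\sqrt{7143430}}{205}\right) \left(-37814\right) = 70712180 - \frac{37814 \sqrt{7143430}}{205}$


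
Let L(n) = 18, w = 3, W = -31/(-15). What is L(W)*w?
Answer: 54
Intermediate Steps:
W = 31/15 (W = -31*(-1)/15 = -1*(-31/15) = 31/15 ≈ 2.0667)
L(W)*w = 18*3 = 54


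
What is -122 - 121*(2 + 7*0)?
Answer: -364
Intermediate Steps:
-122 - 121*(2 + 7*0) = -122 - 121*(2 + 0) = -122 - 121*2 = -122 - 242 = -364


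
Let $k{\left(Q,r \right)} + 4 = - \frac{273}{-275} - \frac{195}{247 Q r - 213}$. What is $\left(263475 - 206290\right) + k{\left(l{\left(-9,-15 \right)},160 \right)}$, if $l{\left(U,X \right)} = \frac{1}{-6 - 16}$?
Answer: $\frac{347571325819}{6078325} \approx 57182.0$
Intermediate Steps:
$l{\left(U,X \right)} = - \frac{1}{22}$ ($l{\left(U,X \right)} = \frac{1}{-22} = - \frac{1}{22}$)
$k{\left(Q,r \right)} = - \frac{827}{275} - \frac{195}{-213 + 247 Q r}$ ($k{\left(Q,r \right)} = -4 - \left(- \frac{273}{275} + \frac{195}{247 Q r - 213}\right) = -4 + \left(\frac{273}{275} - \frac{195}{-213 + 247 Q r}\right) = - \frac{827}{275} - \frac{195}{-213 + 247 Q r}$)
$\left(263475 - 206290\right) + k{\left(l{\left(-9,-15 \right)},160 \right)} = \left(263475 - 206290\right) + \frac{122526 - \left(- \frac{204269}{22}\right) 160}{275 \left(-213 + 247 \left(- \frac{1}{22}\right) 160\right)} = 57185 + \frac{122526 + \frac{16341520}{11}}{275 \left(-213 - \frac{19760}{11}\right)} = 57185 + \frac{1}{275} \frac{1}{- \frac{22103}{11}} \cdot \frac{17689306}{11} = 57185 + \frac{1}{275} \left(- \frac{11}{22103}\right) \frac{17689306}{11} = 57185 - \frac{17689306}{6078325} = \frac{347571325819}{6078325}$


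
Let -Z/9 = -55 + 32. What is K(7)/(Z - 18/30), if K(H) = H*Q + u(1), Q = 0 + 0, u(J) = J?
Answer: 5/1032 ≈ 0.0048450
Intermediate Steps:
Z = 207 (Z = -9*(-55 + 32) = -9*(-23) = 207)
Q = 0
K(H) = 1 (K(H) = H*0 + 1 = 0 + 1 = 1)
K(7)/(Z - 18/30) = 1/(207 - 18/30) = 1/(207 - 18*1/30) = 1/(207 - 3/5) = 1/(1032/5) = 1*(5/1032) = 5/1032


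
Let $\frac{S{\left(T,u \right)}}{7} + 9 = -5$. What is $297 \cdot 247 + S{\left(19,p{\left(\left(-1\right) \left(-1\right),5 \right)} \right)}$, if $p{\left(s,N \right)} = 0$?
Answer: $73261$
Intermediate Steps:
$S{\left(T,u \right)} = -98$ ($S{\left(T,u \right)} = -63 + 7 \left(-5\right) = -63 - 35 = -98$)
$297 \cdot 247 + S{\left(19,p{\left(\left(-1\right) \left(-1\right),5 \right)} \right)} = 297 \cdot 247 - 98 = 73359 - 98 = 73261$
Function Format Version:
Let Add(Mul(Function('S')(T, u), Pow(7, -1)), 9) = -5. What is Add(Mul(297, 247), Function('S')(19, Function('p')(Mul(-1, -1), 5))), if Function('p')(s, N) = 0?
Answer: 73261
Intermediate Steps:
Function('S')(T, u) = -98 (Function('S')(T, u) = Add(-63, Mul(7, -5)) = Add(-63, -35) = -98)
Add(Mul(297, 247), Function('S')(19, Function('p')(Mul(-1, -1), 5))) = Add(Mul(297, 247), -98) = Add(73359, -98) = 73261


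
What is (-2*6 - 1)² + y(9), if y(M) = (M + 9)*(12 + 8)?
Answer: 529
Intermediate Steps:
y(M) = 180 + 20*M (y(M) = (9 + M)*20 = 180 + 20*M)
(-2*6 - 1)² + y(9) = (-2*6 - 1)² + (180 + 20*9) = (-12 - 1)² + (180 + 180) = (-13)² + 360 = 169 + 360 = 529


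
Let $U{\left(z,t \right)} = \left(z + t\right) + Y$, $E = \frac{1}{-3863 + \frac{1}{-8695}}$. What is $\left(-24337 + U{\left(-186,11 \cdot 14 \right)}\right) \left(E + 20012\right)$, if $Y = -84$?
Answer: $- \frac{498084473562117}{1017842} \approx -4.8935 \cdot 10^{8}$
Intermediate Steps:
$E = - \frac{8695}{33588786}$ ($E = \frac{1}{-3863 - \frac{1}{8695}} = \frac{1}{- \frac{33588786}{8695}} = - \frac{8695}{33588786} \approx -0.00025887$)
$U{\left(z,t \right)} = -84 + t + z$ ($U{\left(z,t \right)} = \left(z + t\right) - 84 = \left(t + z\right) - 84 = -84 + t + z$)
$\left(-24337 + U{\left(-186,11 \cdot 14 \right)}\right) \left(E + 20012\right) = \left(-24337 - 116\right) \left(- \frac{8695}{33588786} + 20012\right) = \left(-24337 - 116\right) \frac{672178776737}{33588786} = \left(-24453\right) \frac{672178776737}{33588786} = - \frac{498084473562117}{1017842}$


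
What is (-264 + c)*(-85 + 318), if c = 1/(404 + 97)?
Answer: -30817279/501 ≈ -61512.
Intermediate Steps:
c = 1/501 ≈ 0.0019960
(-264 + c)*(-85 + 318) = (-264 + 1/501)*(-85 + 318) = -132263/501*233 = -30817279/501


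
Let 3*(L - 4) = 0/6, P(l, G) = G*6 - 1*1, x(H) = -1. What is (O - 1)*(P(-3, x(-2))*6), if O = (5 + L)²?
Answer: -3360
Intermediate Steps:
P(l, G) = -1 + 6*G (P(l, G) = 6*G - 1 = -1 + 6*G)
L = 4 (L = 4 + (0/6)/3 = 4 + (0*(⅙))/3 = 4 + (⅓)*0 = 4 + 0 = 4)
O = 81 (O = (5 + 4)² = 9² = 81)
(O - 1)*(P(-3, x(-2))*6) = (81 - 1)*((-1 + 6*(-1))*6) = 80*((-1 - 6)*6) = 80*(-7*6) = 80*(-42) = -3360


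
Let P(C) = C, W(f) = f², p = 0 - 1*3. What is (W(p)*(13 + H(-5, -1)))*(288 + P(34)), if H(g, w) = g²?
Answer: 110124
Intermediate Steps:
p = -3 (p = 0 - 3 = -3)
(W(p)*(13 + H(-5, -1)))*(288 + P(34)) = ((-3)²*(13 + (-5)²))*(288 + 34) = (9*(13 + 25))*322 = (9*38)*322 = 342*322 = 110124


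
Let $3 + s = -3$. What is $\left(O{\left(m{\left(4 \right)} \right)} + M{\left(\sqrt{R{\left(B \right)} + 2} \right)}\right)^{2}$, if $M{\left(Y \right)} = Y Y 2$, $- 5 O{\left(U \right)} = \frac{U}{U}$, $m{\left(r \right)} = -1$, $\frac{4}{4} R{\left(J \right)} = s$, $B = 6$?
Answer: $\frac{1681}{25} \approx 67.24$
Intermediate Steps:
$s = -6$ ($s = -3 - 3 = -6$)
$R{\left(J \right)} = -6$
$O{\left(U \right)} = - \frac{1}{5}$ ($O{\left(U \right)} = - \frac{U \frac{1}{U}}{5} = \left(- \frac{1}{5}\right) 1 = - \frac{1}{5}$)
$M{\left(Y \right)} = 2 Y^{2}$ ($M{\left(Y \right)} = Y^{2} \cdot 2 = 2 Y^{2}$)
$\left(O{\left(m{\left(4 \right)} \right)} + M{\left(\sqrt{R{\left(B \right)} + 2} \right)}\right)^{2} = \left(- \frac{1}{5} + 2 \left(\sqrt{-6 + 2}\right)^{2}\right)^{2} = \left(- \frac{1}{5} + 2 \left(\sqrt{-4}\right)^{2}\right)^{2} = \left(- \frac{1}{5} + 2 \left(2 i\right)^{2}\right)^{2} = \left(- \frac{1}{5} + 2 \left(-4\right)\right)^{2} = \left(- \frac{1}{5} - 8\right)^{2} = \left(- \frac{41}{5}\right)^{2} = \frac{1681}{25}$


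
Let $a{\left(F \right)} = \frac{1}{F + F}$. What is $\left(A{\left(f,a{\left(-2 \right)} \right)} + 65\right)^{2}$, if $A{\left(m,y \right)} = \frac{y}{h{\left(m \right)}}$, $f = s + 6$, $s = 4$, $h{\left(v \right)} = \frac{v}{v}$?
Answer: $\frac{67081}{16} \approx 4192.6$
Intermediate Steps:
$h{\left(v \right)} = 1$
$a{\left(F \right)} = \frac{1}{2 F}$
$f = 10$ ($f = 4 + 6 = 10$)
$A{\left(m,y \right)} = y$ ($A{\left(m,y \right)} = \frac{y}{1} = y 1 = y$)
$\left(A{\left(f,a{\left(-2 \right)} \right)} + 65\right)^{2} = \left(\frac{1}{2 \left(-2\right)} + 65\right)^{2} = \left(\frac{1}{2} \left(- \frac{1}{2}\right) + 65\right)^{2} = \left(- \frac{1}{4} + 65\right)^{2} = \left(\frac{259}{4}\right)^{2} = \frac{67081}{16}$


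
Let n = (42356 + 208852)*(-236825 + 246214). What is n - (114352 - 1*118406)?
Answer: 2358595966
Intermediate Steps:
n = 2358591912 (n = 251208*9389 = 2358591912)
n - (114352 - 1*118406) = 2358591912 - (114352 - 1*118406) = 2358591912 - (114352 - 118406) = 2358591912 - 1*(-4054) = 2358591912 + 4054 = 2358595966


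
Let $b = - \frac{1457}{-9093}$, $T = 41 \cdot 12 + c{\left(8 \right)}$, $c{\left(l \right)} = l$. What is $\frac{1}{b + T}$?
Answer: $\frac{9093}{4547957} \approx 0.0019994$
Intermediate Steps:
$T = 500$ ($T = 41 \cdot 12 + 8 = 492 + 8 = 500$)
$b = \frac{1457}{9093}$ ($b = \left(-1457\right) \left(- \frac{1}{9093}\right) = \frac{1457}{9093} \approx 0.16023$)
$\frac{1}{b + T} = \frac{1}{\frac{1457}{9093} + 500} = \frac{1}{\frac{4547957}{9093}} = \frac{9093}{4547957}$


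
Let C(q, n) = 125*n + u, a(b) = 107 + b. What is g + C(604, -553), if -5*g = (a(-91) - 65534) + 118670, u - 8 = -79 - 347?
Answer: -400867/5 ≈ -80173.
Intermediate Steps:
u = -418 (u = 8 + (-79 - 347) = 8 - 426 = -418)
C(q, n) = -418 + 125*n (C(q, n) = 125*n - 418 = -418 + 125*n)
g = -53152/5 (g = -(((107 - 91) - 65534) + 118670)/5 = -((16 - 65534) + 118670)/5 = -(-65518 + 118670)/5 = -⅕*53152 = -53152/5 ≈ -10630.)
g + C(604, -553) = -53152/5 + (-418 + 125*(-553)) = -53152/5 + (-418 - 69125) = -53152/5 - 69543 = -400867/5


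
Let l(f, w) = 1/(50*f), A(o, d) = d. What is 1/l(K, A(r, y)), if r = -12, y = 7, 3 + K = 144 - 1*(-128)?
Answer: 13450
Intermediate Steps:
K = 269 (K = -3 + (144 - 1*(-128)) = -3 + (144 + 128) = -3 + 272 = 269)
l(f, w) = 1/(50*f)
1/l(K, A(r, y)) = 1/((1/50)/269) = 1/((1/50)*(1/269)) = 1/(1/13450) = 13450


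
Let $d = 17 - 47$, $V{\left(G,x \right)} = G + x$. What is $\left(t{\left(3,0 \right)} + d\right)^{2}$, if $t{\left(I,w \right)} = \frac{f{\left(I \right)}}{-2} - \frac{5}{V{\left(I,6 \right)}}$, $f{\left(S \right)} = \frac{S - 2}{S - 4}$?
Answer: $\frac{292681}{324} \approx 903.34$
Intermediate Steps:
$f{\left(S \right)} = \frac{-2 + S}{-4 + S}$
$t{\left(I,w \right)} = - \frac{5}{6 + I} - \frac{-2 + I}{2 \left(-4 + I\right)}$ ($t{\left(I,w \right)} = \frac{\frac{1}{-4 + I} \left(-2 + I\right)}{-2} - \frac{5}{I + 6} = \frac{-2 + I}{-4 + I} \left(- \frac{1}{2}\right) - \frac{5}{6 + I} = - \frac{-2 + I}{2 \left(-4 + I\right)} - \frac{5}{6 + I} = - \frac{5}{6 + I} - \frac{-2 + I}{2 \left(-4 + I\right)}$)
$d = -30$
$\left(t{\left(3,0 \right)} + d\right)^{2} = \left(\frac{52 - 3^{2} - 42}{2 \left(-24 + 3^{2} + 2 \cdot 3\right)} - 30\right)^{2} = \left(\frac{52 - 9 - 42}{2 \left(-24 + 9 + 6\right)} - 30\right)^{2} = \left(\frac{52 - 9 - 42}{2 \left(-9\right)} - 30\right)^{2} = \left(\frac{1}{2} \left(- \frac{1}{9}\right) 1 - 30\right)^{2} = \left(- \frac{1}{18} - 30\right)^{2} = \left(- \frac{541}{18}\right)^{2} = \frac{292681}{324}$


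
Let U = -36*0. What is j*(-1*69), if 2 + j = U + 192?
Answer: -13110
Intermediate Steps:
U = 0
j = 190 (j = -2 + (0 + 192) = -2 + 192 = 190)
j*(-1*69) = 190*(-1*69) = 190*(-69) = -13110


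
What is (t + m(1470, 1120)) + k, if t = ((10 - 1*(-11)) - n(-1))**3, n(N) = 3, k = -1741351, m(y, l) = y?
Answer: -1734049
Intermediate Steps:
t = 5832 (t = ((10 - 1*(-11)) - 1*3)**3 = ((10 + 11) - 3)**3 = (21 - 3)**3 = 18**3 = 5832)
(t + m(1470, 1120)) + k = (5832 + 1470) - 1741351 = 7302 - 1741351 = -1734049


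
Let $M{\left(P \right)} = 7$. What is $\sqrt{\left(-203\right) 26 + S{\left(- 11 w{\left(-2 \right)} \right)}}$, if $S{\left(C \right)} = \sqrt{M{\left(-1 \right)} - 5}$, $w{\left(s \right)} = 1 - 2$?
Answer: $\sqrt{-5278 + \sqrt{2}} \approx 72.64 i$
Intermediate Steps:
$w{\left(s \right)} = -1$ ($w{\left(s \right)} = 1 - 2 = -1$)
$S{\left(C \right)} = \sqrt{2}$ ($S{\left(C \right)} = \sqrt{7 - 5} = \sqrt{2}$)
$\sqrt{\left(-203\right) 26 + S{\left(- 11 w{\left(-2 \right)} \right)}} = \sqrt{\left(-203\right) 26 + \sqrt{2}} = \sqrt{-5278 + \sqrt{2}}$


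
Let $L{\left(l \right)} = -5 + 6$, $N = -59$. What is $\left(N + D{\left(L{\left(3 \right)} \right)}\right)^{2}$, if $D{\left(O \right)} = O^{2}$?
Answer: $3364$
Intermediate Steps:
$L{\left(l \right)} = 1$
$\left(N + D{\left(L{\left(3 \right)} \right)}\right)^{2} = \left(-59 + 1^{2}\right)^{2} = \left(-59 + 1\right)^{2} = \left(-58\right)^{2} = 3364$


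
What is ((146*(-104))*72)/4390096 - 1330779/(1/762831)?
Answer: -278540472005802297/274381 ≈ -1.0152e+12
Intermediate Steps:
((146*(-104))*72)/4390096 - 1330779/(1/762831) = -15184*72*(1/4390096) - 1330779/1/762831 = -1093248*1/4390096 - 1330779*762831 = -68328/274381 - 1015159475349 = -278540472005802297/274381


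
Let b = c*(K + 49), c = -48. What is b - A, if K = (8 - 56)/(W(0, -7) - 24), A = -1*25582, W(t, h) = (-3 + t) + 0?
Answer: 69434/3 ≈ 23145.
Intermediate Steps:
W(t, h) = -3 + t
A = -25582
K = 16/9 (K = (8 - 56)/((-3 + 0) - 24) = -48/(-3 - 24) = -48/(-27) = -48*(-1/27) = 16/9 ≈ 1.7778)
b = -7312/3 (b = -48*(16/9 + 49) = -48*457/9 = -7312/3 ≈ -2437.3)
b - A = -7312/3 - 1*(-25582) = -7312/3 + 25582 = 69434/3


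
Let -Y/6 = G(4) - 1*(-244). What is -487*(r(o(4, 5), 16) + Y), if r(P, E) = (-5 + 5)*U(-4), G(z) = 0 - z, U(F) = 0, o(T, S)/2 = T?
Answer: 701280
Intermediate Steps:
o(T, S) = 2*T
G(z) = -z
r(P, E) = 0 (r(P, E) = (-5 + 5)*0 = 0*0 = 0)
Y = -1440 (Y = -6*(-1*4 - 1*(-244)) = -6*(-4 + 244) = -6*240 = -1440)
-487*(r(o(4, 5), 16) + Y) = -487*(0 - 1440) = -487*(-1440) = 701280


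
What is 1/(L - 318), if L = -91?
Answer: -1/409 ≈ -0.0024450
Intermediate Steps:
1/(L - 318) = 1/(-91 - 318) = 1/(-409) = -1/409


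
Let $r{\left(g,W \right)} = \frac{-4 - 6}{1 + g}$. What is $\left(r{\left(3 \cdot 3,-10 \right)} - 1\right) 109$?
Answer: $-218$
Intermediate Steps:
$r{\left(g,W \right)} = - \frac{10}{1 + g}$
$\left(r{\left(3 \cdot 3,-10 \right)} - 1\right) 109 = \left(- \frac{10}{1 + 3 \cdot 3} - 1\right) 109 = \left(- \frac{10}{1 + 9} - 1\right) 109 = \left(- \frac{10}{10} - 1\right) 109 = \left(\left(-10\right) \frac{1}{10} - 1\right) 109 = \left(-1 - 1\right) 109 = \left(-2\right) 109 = -218$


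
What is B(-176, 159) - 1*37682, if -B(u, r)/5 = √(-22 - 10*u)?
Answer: -37682 - 5*√1738 ≈ -37890.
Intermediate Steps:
B(u, r) = -5*√(-22 - 10*u)
B(-176, 159) - 1*37682 = -5*√(-22 - 10*(-176)) - 1*37682 = -5*√(-22 + 1760) - 37682 = -5*√1738 - 37682 = -37682 - 5*√1738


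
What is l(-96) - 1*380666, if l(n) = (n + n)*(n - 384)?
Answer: -288506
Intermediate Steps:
l(n) = 2*n*(-384 + n) (l(n) = (2*n)*(-384 + n) = 2*n*(-384 + n))
l(-96) - 1*380666 = 2*(-96)*(-384 - 96) - 1*380666 = 2*(-96)*(-480) - 380666 = 92160 - 380666 = -288506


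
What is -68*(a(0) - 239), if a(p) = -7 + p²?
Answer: 16728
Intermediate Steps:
-68*(a(0) - 239) = -68*((-7 + 0²) - 239) = -68*((-7 + 0) - 239) = -68*(-7 - 239) = -68*(-246) = 16728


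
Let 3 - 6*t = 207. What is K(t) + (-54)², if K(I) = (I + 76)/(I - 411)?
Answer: 1297578/445 ≈ 2915.9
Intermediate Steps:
t = -34 (t = ½ - ⅙*207 = ½ - 69/2 = -34)
K(I) = (76 + I)/(-411 + I)
K(t) + (-54)² = (76 - 34)/(-411 - 34) + (-54)² = 42/(-445) + 2916 = -1/445*42 + 2916 = -42/445 + 2916 = 1297578/445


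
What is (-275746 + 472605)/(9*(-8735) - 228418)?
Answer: -196859/307033 ≈ -0.64117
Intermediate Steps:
(-275746 + 472605)/(9*(-8735) - 228418) = 196859/(-78615 - 228418) = 196859/(-307033) = 196859*(-1/307033) = -196859/307033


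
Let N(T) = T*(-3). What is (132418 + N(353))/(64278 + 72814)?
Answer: 131359/137092 ≈ 0.95818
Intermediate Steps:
N(T) = -3*T
(132418 + N(353))/(64278 + 72814) = (132418 - 3*353)/(64278 + 72814) = (132418 - 1059)/137092 = 131359*(1/137092) = 131359/137092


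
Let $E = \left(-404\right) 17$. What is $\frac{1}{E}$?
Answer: $- \frac{1}{6868} \approx -0.0001456$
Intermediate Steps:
$E = -6868$
$\frac{1}{E} = \frac{1}{-6868} = - \frac{1}{6868}$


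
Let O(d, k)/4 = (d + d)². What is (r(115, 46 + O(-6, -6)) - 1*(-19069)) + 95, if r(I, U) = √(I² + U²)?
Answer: 19164 + √400109 ≈ 19797.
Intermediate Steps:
O(d, k) = 16*d² (O(d, k) = 4*(d + d)² = 4*(2*d)² = 4*(4*d²) = 16*d²)
(r(115, 46 + O(-6, -6)) - 1*(-19069)) + 95 = (√(115² + (46 + 16*(-6)²)²) - 1*(-19069)) + 95 = (√(13225 + (46 + 16*36)²) + 19069) + 95 = (√(13225 + (46 + 576)²) + 19069) + 95 = (√(13225 + 622²) + 19069) + 95 = (√(13225 + 386884) + 19069) + 95 = (√400109 + 19069) + 95 = (19069 + √400109) + 95 = 19164 + √400109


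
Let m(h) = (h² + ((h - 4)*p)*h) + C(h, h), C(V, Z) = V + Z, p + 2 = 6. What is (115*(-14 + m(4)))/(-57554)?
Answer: -575/28777 ≈ -0.019981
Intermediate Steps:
p = 4 (p = -2 + 6 = 4)
m(h) = h² + 2*h + h*(-16 + 4*h) (m(h) = (h² + ((h - 4)*4)*h) + (h + h) = (h² + ((-4 + h)*4)*h) + 2*h = (h² + (-16 + 4*h)*h) + 2*h = (h² + h*(-16 + 4*h)) + 2*h = h² + 2*h + h*(-16 + 4*h))
(115*(-14 + m(4)))/(-57554) = (115*(-14 + 4*(-14 + 5*4)))/(-57554) = (115*(-14 + 4*(-14 + 20)))*(-1/57554) = (115*(-14 + 4*6))*(-1/57554) = (115*(-14 + 24))*(-1/57554) = (115*10)*(-1/57554) = 1150*(-1/57554) = -575/28777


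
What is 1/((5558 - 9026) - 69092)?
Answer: -1/72560 ≈ -1.3782e-5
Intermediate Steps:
1/((5558 - 9026) - 69092) = 1/(-3468 - 69092) = 1/(-72560) = -1/72560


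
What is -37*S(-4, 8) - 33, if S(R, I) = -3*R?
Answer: -477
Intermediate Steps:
-37*S(-4, 8) - 33 = -(-111)*(-4) - 33 = -37*12 - 33 = -444 - 33 = -477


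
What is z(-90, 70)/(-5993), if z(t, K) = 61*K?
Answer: -4270/5993 ≈ -0.71250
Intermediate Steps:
z(-90, 70)/(-5993) = (61*70)/(-5993) = 4270*(-1/5993) = -4270/5993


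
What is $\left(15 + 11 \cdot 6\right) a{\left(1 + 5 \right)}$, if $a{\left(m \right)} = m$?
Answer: $486$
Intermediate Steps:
$\left(15 + 11 \cdot 6\right) a{\left(1 + 5 \right)} = \left(15 + 11 \cdot 6\right) \left(1 + 5\right) = \left(15 + 66\right) 6 = 81 \cdot 6 = 486$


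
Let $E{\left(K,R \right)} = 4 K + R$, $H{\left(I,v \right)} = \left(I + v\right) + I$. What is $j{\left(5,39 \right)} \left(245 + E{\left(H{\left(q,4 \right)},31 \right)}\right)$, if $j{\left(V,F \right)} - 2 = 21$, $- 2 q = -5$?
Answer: $7176$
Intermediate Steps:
$q = \frac{5}{2}$ ($q = \left(- \frac{1}{2}\right) \left(-5\right) = \frac{5}{2} \approx 2.5$)
$H{\left(I,v \right)} = v + 2 I$
$E{\left(K,R \right)} = R + 4 K$
$j{\left(V,F \right)} = 23$ ($j{\left(V,F \right)} = 2 + 21 = 23$)
$j{\left(5,39 \right)} \left(245 + E{\left(H{\left(q,4 \right)},31 \right)}\right) = 23 \left(245 + \left(31 + 4 \left(4 + 2 \cdot \frac{5}{2}\right)\right)\right) = 23 \left(245 + \left(31 + 4 \left(4 + 5\right)\right)\right) = 23 \left(245 + \left(31 + 4 \cdot 9\right)\right) = 23 \left(245 + \left(31 + 36\right)\right) = 23 \left(245 + 67\right) = 23 \cdot 312 = 7176$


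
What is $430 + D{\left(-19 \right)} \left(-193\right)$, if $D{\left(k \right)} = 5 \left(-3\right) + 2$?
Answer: $2939$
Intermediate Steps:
$D{\left(k \right)} = -13$ ($D{\left(k \right)} = -15 + 2 = -13$)
$430 + D{\left(-19 \right)} \left(-193\right) = 430 - -2509 = 430 + 2509 = 2939$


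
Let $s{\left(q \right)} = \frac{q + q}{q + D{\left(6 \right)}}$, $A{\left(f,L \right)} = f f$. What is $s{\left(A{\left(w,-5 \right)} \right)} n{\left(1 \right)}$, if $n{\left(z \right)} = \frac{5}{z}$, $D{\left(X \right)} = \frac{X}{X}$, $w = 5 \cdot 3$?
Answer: $\frac{1125}{113} \approx 9.9557$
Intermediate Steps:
$w = 15$
$D{\left(X \right)} = 1$
$A{\left(f,L \right)} = f^{2}$
$s{\left(q \right)} = \frac{2 q}{1 + q}$ ($s{\left(q \right)} = \frac{q + q}{q + 1} = \frac{2 q}{1 + q}$)
$s{\left(A{\left(w,-5 \right)} \right)} n{\left(1 \right)} = \frac{2 \cdot 15^{2}}{1 + 15^{2}} \cdot \frac{5}{1} = 2 \cdot 225 \frac{1}{1 + 225} \cdot 5 \cdot 1 = 2 \cdot 225 \cdot \frac{1}{226} \cdot 5 = \frac{225}{113} \cdot 5 = \frac{1125}{113}$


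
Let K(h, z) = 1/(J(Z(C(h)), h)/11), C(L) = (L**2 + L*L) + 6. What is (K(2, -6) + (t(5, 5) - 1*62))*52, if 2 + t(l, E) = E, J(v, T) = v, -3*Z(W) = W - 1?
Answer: -3200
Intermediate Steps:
C(L) = 6 + 2*L**2 (C(L) = (L**2 + L**2) + 6 = 2*L**2 + 6 = 6 + 2*L**2)
Z(W) = 1/3 - W/3 (Z(W) = -(W - 1)/3 = -(-1 + W)/3 = 1/3 - W/3)
t(l, E) = -2 + E
K(h, z) = 1/(-5/33 - 2*h**2/33) (K(h, z) = 1/((1/3 - (6 + 2*h**2)/3)/11) = 1/((1/3 + (-2 - 2*h**2/3))*(1/11)) = 1/((-5/3 - 2*h**2/3)*(1/11)) = 1/(-5/33 - 2*h**2/33))
(K(2, -6) + (t(5, 5) - 1*62))*52 = (-33/(5 + 2*2**2) + ((-2 + 5) - 1*62))*52 = (-33/(5 + 2*4) + (3 - 62))*52 = (-33/(5 + 8) - 59)*52 = (-33/13 - 59)*52 = -800/13*52 = -3200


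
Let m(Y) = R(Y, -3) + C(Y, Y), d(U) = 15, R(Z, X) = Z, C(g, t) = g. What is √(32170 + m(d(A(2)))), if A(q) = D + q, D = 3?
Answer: 10*√322 ≈ 179.44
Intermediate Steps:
A(q) = 3 + q
m(Y) = 2*Y (m(Y) = Y + Y = 2*Y)
√(32170 + m(d(A(2)))) = √(32170 + 2*15) = √(32170 + 30) = √32200 = 10*√322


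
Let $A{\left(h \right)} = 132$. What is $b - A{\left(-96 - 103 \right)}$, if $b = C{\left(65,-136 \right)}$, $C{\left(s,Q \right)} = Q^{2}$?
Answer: $18364$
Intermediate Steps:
$b = 18496$ ($b = \left(-136\right)^{2} = 18496$)
$b - A{\left(-96 - 103 \right)} = 18496 - 132 = 18364$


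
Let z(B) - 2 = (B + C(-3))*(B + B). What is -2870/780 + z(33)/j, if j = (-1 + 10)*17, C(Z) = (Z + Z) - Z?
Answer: 36895/3978 ≈ 9.2748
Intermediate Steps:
C(Z) = Z (C(Z) = 2*Z - Z = Z)
z(B) = 2 + 2*B*(-3 + B) (z(B) = 2 + (B - 3)*(B + B) = 2 + (-3 + B)*(2*B) = 2 + 2*B*(-3 + B))
j = 153 (j = 9*17 = 153)
-2870/780 + z(33)/j = -2870/780 + (2 - 6*33 + 2*33²)/153 = -2870*1/780 + (2 - 198 + 2*1089)*(1/153) = -287/78 + (2 - 198 + 2178)*(1/153) = -287/78 + 1982*(1/153) = -287/78 + 1982/153 = 36895/3978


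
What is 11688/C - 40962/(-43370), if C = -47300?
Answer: 35764851/51285025 ≈ 0.69737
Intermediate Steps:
11688/C - 40962/(-43370) = 11688/(-47300) - 40962/(-43370) = 11688*(-1/47300) - 40962*(-1/43370) = -2922/11825 + 20481/21685 = 35764851/51285025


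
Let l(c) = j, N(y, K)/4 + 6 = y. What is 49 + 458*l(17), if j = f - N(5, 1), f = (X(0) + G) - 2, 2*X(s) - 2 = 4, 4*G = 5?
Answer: 5823/2 ≈ 2911.5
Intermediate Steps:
G = 5/4 (G = (1/4)*5 = 5/4 ≈ 1.2500)
X(s) = 3 (X(s) = 1 + (1/2)*4 = 1 + 2 = 3)
N(y, K) = -24 + 4*y
f = 9/4 (f = (3 + 5/4) - 2 = 17/4 - 2 = 9/4 ≈ 2.2500)
j = 25/4 (j = 9/4 - (-24 + 4*5) = 9/4 - (-24 + 20) = 9/4 - 1*(-4) = 9/4 + 4 = 25/4 ≈ 6.2500)
l(c) = 25/4
49 + 458*l(17) = 49 + 458*(25/4) = 49 + 5725/2 = 5823/2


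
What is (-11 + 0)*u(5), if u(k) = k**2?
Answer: -275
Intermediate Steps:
(-11 + 0)*u(5) = (-11 + 0)*5**2 = -11*25 = -275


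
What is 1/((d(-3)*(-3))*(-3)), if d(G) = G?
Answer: -1/27 ≈ -0.037037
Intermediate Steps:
1/((d(-3)*(-3))*(-3)) = 1/(-3*(-3)*(-3)) = 1/(9*(-3)) = 1/(-27) = -1/27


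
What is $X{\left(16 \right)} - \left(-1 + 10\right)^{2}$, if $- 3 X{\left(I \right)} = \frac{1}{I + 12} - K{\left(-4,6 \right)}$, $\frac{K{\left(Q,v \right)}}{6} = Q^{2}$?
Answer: $- \frac{4117}{84} \approx -49.012$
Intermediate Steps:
$K{\left(Q,v \right)} = 6 Q^{2}$
$X{\left(I \right)} = 32 - \frac{1}{3 \left(12 + I\right)}$ ($X{\left(I \right)} = - \frac{\frac{1}{I + 12} - 6 \left(-4\right)^{2}}{3} = - \frac{\frac{1}{12 + I} - 6 \cdot 16}{3} = - \frac{\frac{1}{12 + I} - 96}{3} = - \frac{-96 + \frac{1}{12 + I}}{3} = 32 - \frac{1}{3 \left(12 + I\right)}$)
$X{\left(16 \right)} - \left(-1 + 10\right)^{2} = \frac{1151 + 96 \cdot 16}{3 \left(12 + 16\right)} - \left(-1 + 10\right)^{2} = \frac{1151 + 1536}{3 \cdot 28} - 9^{2} = \frac{1}{3} \cdot \frac{1}{28} \cdot 2687 - 81 = \frac{2687}{84} - 81 = - \frac{4117}{84}$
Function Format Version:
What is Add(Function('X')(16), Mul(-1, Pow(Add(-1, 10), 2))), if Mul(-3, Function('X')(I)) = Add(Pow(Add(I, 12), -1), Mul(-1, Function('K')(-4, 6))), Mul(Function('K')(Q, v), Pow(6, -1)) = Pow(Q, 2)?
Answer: Rational(-4117, 84) ≈ -49.012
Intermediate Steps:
Function('K')(Q, v) = Mul(6, Pow(Q, 2))
Function('X')(I) = Add(32, Mul(Rational(-1, 3), Pow(Add(12, I), -1))) (Function('X')(I) = Mul(Rational(-1, 3), Add(Pow(Add(I, 12), -1), Mul(-1, Mul(6, Pow(-4, 2))))) = Mul(Rational(-1, 3), Add(Pow(Add(12, I), -1), Mul(-1, Mul(6, 16)))) = Mul(Rational(-1, 3), Add(Pow(Add(12, I), -1), Mul(-1, 96))) = Mul(Rational(-1, 3), Add(Pow(Add(12, I), -1), -96)) = Mul(Rational(-1, 3), Add(-96, Pow(Add(12, I), -1))) = Add(32, Mul(Rational(-1, 3), Pow(Add(12, I), -1))))
Add(Function('X')(16), Mul(-1, Pow(Add(-1, 10), 2))) = Add(Mul(Rational(1, 3), Pow(Add(12, 16), -1), Add(1151, Mul(96, 16))), Mul(-1, Pow(Add(-1, 10), 2))) = Add(Mul(Rational(1, 3), Pow(28, -1), Add(1151, 1536)), Mul(-1, Pow(9, 2))) = Add(Mul(Rational(1, 3), Rational(1, 28), 2687), Mul(-1, 81)) = Add(Rational(2687, 84), -81) = Rational(-4117, 84)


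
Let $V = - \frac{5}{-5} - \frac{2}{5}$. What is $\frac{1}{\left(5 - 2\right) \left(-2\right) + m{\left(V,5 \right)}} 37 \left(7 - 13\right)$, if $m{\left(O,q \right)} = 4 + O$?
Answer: $\frac{1110}{7} \approx 158.57$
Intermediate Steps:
$V = \frac{3}{5}$ ($V = \left(-5\right) \left(- \frac{1}{5}\right) - \frac{2}{5} = 1 - \frac{2}{5} = \frac{3}{5} \approx 0.6$)
$\frac{1}{\left(5 - 2\right) \left(-2\right) + m{\left(V,5 \right)}} 37 \left(7 - 13\right) = \frac{1}{\left(5 - 2\right) \left(-2\right) + \left(4 + \frac{3}{5}\right)} 37 \left(7 - 13\right) = \frac{1}{3 \left(-2\right) + \frac{23}{5}} \cdot 37 \left(-6\right) = \frac{1}{-6 + \frac{23}{5}} \cdot 37 \left(-6\right) = \frac{1}{- \frac{7}{5}} \cdot 37 \left(-6\right) = \left(- \frac{5}{7}\right) 37 \left(-6\right) = \left(- \frac{185}{7}\right) \left(-6\right) = \frac{1110}{7}$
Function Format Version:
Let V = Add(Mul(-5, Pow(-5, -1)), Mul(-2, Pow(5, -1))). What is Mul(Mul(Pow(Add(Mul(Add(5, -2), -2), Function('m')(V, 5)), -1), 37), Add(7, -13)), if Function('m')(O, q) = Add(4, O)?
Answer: Rational(1110, 7) ≈ 158.57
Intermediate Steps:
V = Rational(3, 5) (V = Add(Mul(-5, Rational(-1, 5)), Mul(-2, Rational(1, 5))) = Add(1, Rational(-2, 5)) = Rational(3, 5) ≈ 0.60000)
Mul(Mul(Pow(Add(Mul(Add(5, -2), -2), Function('m')(V, 5)), -1), 37), Add(7, -13)) = Mul(Mul(Pow(Add(Mul(Add(5, -2), -2), Add(4, Rational(3, 5))), -1), 37), Add(7, -13)) = Mul(Mul(Pow(Add(Mul(3, -2), Rational(23, 5)), -1), 37), -6) = Mul(Mul(Pow(Add(-6, Rational(23, 5)), -1), 37), -6) = Mul(Mul(Pow(Rational(-7, 5), -1), 37), -6) = Mul(Mul(Rational(-5, 7), 37), -6) = Mul(Rational(-185, 7), -6) = Rational(1110, 7)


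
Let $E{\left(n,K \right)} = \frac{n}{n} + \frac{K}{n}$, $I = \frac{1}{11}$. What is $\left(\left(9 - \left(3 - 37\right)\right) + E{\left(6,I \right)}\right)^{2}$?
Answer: $\frac{8439025}{4356} \approx 1937.3$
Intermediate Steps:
$I = \frac{1}{11} \approx 0.090909$
$E{\left(n,K \right)} = 1 + \frac{K}{n}$
$\left(\left(9 - \left(3 - 37\right)\right) + E{\left(6,I \right)}\right)^{2} = \left(\left(9 - \left(3 - 37\right)\right) + \frac{\frac{1}{11} + 6}{6}\right)^{2} = \left(\left(9 - -34\right) + \frac{1}{6} \cdot \frac{67}{11}\right)^{2} = \left(\left(9 + 34\right) + \frac{67}{66}\right)^{2} = \left(43 + \frac{67}{66}\right)^{2} = \left(\frac{2905}{66}\right)^{2} = \frac{8439025}{4356}$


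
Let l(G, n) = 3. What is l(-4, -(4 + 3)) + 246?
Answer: 249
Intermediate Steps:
l(-4, -(4 + 3)) + 246 = 3 + 246 = 249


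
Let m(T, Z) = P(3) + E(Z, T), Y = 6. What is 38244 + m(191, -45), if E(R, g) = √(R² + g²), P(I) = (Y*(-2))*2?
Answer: 38220 + √38506 ≈ 38416.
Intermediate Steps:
P(I) = -24 (P(I) = (6*(-2))*2 = -12*2 = -24)
m(T, Z) = -24 + √(T² + Z²) (m(T, Z) = -24 + √(Z² + T²) = -24 + √(T² + Z²))
38244 + m(191, -45) = 38244 + (-24 + √(191² + (-45)²)) = 38244 + (-24 + √(36481 + 2025)) = 38244 + (-24 + √38506) = 38220 + √38506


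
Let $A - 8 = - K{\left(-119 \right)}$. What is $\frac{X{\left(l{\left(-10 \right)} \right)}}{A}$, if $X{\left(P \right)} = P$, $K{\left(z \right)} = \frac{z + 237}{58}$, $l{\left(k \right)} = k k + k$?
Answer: $\frac{2610}{173} \approx 15.087$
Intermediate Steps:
$l{\left(k \right)} = k + k^{2}$ ($l{\left(k \right)} = k^{2} + k = k + k^{2}$)
$K{\left(z \right)} = \frac{237}{58} + \frac{z}{58}$ ($K{\left(z \right)} = \left(237 + z\right) \frac{1}{58} = \frac{237}{58} + \frac{z}{58}$)
$A = \frac{173}{29}$ ($A = 8 - \left(\frac{237}{58} + \frac{1}{58} \left(-119\right)\right) = 8 - \left(\frac{237}{58} - \frac{119}{58}\right) = 8 - \frac{59}{29} = \frac{173}{29} \approx 5.9655$)
$\frac{X{\left(l{\left(-10 \right)} \right)}}{A} = \frac{\left(-10\right) \left(1 - 10\right)}{\frac{173}{29}} = \left(-10\right) \left(-9\right) \frac{29}{173} = 90 \cdot \frac{29}{173} = \frac{2610}{173}$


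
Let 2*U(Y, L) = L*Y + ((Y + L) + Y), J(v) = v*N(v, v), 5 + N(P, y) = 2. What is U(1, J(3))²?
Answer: 64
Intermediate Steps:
N(P, y) = -3 (N(P, y) = -5 + 2 = -3)
J(v) = -3*v (J(v) = v*(-3) = -3*v)
U(Y, L) = Y + L/2 + L*Y/2 (U(Y, L) = (L*Y + ((Y + L) + Y))/2 = (L*Y + ((L + Y) + Y))/2 = (L*Y + (L + 2*Y))/2 = (L + 2*Y + L*Y)/2 = Y + L/2 + L*Y/2)
U(1, J(3))² = (1 + (-3*3)/2 + (½)*(-3*3)*1)² = (1 + (½)*(-9) + (½)*(-9)*1)² = (1 - 9/2 - 9/2)² = (-8)² = 64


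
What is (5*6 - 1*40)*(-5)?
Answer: 50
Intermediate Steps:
(5*6 - 1*40)*(-5) = (30 - 40)*(-5) = -10*(-5) = 50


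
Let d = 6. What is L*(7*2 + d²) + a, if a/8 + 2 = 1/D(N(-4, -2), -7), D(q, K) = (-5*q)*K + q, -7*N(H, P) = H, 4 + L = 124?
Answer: 107719/18 ≈ 5984.4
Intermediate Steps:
L = 120 (L = -4 + 124 = 120)
N(H, P) = -H/7
D(q, K) = q - 5*K*q (D(q, K) = -5*K*q + q = q - 5*K*q)
a = -281/18 (a = -16 + 8/(((-⅐*(-4))*(1 - 5*(-7)))) = -16 + 8/((4*(1 + 35)/7)) = -16 + 8/(((4/7)*36)) = -16 + 8/(144/7) = -16 + 8*(7/144) = -16 + 7/18 = -281/18 ≈ -15.611)
L*(7*2 + d²) + a = 120*(7*2 + 6²) - 281/18 = 120*(14 + 36) - 281/18 = 120*50 - 281/18 = 6000 - 281/18 = 107719/18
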